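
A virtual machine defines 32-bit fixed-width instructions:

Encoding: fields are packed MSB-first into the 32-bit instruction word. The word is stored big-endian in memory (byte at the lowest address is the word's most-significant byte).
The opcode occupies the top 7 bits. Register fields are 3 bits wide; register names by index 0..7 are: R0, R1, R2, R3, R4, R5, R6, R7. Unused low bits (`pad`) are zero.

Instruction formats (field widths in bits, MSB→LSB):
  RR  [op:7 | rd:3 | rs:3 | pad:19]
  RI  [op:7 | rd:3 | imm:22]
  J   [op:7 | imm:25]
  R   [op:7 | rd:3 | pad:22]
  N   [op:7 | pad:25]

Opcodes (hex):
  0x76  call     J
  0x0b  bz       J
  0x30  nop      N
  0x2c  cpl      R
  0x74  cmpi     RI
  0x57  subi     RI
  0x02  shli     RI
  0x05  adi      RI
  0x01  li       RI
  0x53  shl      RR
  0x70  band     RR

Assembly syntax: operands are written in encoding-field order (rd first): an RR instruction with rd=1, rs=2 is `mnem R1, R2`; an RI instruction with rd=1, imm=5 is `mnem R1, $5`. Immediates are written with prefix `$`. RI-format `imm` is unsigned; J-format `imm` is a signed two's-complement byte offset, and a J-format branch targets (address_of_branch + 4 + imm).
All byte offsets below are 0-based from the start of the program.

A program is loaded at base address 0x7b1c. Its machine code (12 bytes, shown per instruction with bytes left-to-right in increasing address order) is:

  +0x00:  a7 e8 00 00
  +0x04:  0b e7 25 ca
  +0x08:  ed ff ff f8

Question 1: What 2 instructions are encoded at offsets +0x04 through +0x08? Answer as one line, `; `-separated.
off 0x04: read 0b e7 25 ca as big → 0x0be725ca
  opcode bits[31:25]=0x5: adi/RI
  [24:22] rd=7 = R7
  [21:0] imm=2565578 = $2565578
off 0x08: read ed ff ff f8 as big → 0xedfffff8
  opcode bits[31:25]=0x76: call/J
  [24:0] imm=33554424 (s25→-8) = $-8

adi R7, $2565578; call $-8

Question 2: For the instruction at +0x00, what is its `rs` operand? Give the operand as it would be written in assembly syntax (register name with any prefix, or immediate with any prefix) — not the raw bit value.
R5

+0x00: a7 e8 00 00 ⇒ word 0xa7e80000 (big)
  top 7b → 0x53 → shl [RR]
  rd@[24:22]=0x7 ⇒ R7
  rs@[21:19]=0x5 ⇒ R5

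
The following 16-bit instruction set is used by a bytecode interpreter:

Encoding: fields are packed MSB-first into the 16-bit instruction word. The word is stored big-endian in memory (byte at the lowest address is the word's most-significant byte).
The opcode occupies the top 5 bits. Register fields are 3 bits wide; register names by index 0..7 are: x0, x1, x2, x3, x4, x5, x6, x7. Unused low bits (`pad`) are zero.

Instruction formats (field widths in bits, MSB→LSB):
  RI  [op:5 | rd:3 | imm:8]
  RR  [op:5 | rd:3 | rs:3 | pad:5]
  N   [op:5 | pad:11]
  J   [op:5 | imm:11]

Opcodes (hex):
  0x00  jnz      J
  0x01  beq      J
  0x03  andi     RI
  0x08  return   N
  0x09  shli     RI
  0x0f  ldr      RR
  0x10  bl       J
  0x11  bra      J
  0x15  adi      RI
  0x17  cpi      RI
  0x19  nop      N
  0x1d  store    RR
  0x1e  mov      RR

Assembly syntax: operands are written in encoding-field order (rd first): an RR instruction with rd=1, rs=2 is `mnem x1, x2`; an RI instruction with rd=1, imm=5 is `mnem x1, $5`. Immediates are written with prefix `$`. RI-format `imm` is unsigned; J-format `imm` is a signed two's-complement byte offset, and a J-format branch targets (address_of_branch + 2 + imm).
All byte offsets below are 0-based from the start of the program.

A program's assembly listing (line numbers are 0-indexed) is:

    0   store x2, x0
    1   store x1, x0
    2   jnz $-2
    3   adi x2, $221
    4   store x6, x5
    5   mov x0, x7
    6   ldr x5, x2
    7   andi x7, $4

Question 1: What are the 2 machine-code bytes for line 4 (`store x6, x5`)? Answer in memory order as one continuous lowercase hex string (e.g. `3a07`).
L4: store op=0x1d:5|rd=6:3|rs=5:3|pad=0:5 ⇒ 0xeea0 ⇒ big ee a0

eea0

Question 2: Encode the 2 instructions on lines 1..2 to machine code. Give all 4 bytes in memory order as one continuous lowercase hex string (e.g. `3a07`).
L1: store op=0x1d:5|rd=1:3|rs=0:3|pad=0:5 ⇒ 0xe900 ⇒ big e9 00
L2: jnz op=0x0:5|imm=-2:11 ⇒ 0x07fe ⇒ big 07 fe

e90007fe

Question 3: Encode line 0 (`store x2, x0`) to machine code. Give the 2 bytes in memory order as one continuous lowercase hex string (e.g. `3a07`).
ea00

line 0 (store): pack op=0x1d:5|rd=2:3|rs=0:3|pad=0:5 = 0xea00; big→ ea 00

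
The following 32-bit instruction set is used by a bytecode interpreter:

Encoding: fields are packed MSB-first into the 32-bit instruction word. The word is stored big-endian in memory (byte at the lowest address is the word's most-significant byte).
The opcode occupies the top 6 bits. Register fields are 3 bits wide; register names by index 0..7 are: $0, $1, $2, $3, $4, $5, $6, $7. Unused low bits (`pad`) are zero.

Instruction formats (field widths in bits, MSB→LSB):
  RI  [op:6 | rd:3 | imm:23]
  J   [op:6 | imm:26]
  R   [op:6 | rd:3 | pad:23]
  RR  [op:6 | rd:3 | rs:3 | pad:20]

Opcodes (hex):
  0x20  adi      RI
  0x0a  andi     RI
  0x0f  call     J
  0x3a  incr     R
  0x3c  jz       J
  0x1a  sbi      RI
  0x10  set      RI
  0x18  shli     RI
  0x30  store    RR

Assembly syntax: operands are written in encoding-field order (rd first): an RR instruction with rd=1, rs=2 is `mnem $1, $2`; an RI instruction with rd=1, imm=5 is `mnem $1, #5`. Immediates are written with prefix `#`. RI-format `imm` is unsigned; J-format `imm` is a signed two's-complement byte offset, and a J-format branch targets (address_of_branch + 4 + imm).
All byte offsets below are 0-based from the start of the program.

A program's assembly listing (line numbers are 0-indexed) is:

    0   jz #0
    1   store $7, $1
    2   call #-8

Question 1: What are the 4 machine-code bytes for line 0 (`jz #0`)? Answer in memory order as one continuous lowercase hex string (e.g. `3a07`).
0. jz fields op=0x3c:6|imm=0:26 → word f0000000h → f0 00 00 00

f0000000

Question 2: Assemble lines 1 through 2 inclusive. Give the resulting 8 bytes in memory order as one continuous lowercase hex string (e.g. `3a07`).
1. store fields op=0x30:6|rd=7:3|rs=1:3|pad=0:20 → word c3900000h → c3 90 00 00
2. call fields op=0xf:6|imm=-8:26 → word 3ffffff8h → 3f ff ff f8

c39000003ffffff8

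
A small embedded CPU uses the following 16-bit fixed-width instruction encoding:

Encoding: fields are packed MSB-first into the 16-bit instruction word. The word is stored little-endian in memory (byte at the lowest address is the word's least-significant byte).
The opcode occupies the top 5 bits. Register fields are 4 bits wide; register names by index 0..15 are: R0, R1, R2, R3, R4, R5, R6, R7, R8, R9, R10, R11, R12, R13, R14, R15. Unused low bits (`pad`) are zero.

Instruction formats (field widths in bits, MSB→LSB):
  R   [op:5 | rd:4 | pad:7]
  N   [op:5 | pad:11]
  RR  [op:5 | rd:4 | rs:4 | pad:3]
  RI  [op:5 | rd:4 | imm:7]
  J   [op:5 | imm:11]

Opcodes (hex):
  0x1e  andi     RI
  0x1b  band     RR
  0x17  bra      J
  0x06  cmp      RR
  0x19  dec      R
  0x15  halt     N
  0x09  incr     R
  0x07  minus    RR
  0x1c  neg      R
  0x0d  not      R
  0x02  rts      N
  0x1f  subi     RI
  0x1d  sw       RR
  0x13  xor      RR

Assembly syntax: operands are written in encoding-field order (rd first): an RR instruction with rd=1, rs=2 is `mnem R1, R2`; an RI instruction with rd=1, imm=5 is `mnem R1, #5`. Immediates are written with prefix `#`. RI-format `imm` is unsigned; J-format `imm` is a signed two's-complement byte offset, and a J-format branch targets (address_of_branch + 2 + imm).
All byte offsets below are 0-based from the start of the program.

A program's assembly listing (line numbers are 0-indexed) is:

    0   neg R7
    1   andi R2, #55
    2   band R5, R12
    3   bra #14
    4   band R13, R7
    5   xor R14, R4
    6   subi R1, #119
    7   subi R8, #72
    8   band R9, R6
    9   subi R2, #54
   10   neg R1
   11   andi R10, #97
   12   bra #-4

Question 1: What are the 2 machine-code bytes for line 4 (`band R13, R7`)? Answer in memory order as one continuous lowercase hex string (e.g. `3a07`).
4. band fields op=0x1b:5|rd=13:4|rs=7:4|pad=0:3 → word deb8h → b8 de

b8de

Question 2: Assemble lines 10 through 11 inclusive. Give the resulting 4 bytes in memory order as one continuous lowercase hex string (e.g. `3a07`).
10. neg fields op=0x1c:5|rd=1:4|pad=0:7 → word e080h → 80 e0
11. andi fields op=0x1e:5|rd=10:4|imm=97:7 → word f561h → 61 f5

80e061f5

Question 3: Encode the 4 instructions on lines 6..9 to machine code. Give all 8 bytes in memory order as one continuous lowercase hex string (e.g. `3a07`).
L6: subi op=0x1f:5|rd=1:4|imm=119:7 ⇒ 0xf8f7 ⇒ little f7 f8
L7: subi op=0x1f:5|rd=8:4|imm=72:7 ⇒ 0xfc48 ⇒ little 48 fc
L8: band op=0x1b:5|rd=9:4|rs=6:4|pad=0:3 ⇒ 0xdcb0 ⇒ little b0 dc
L9: subi op=0x1f:5|rd=2:4|imm=54:7 ⇒ 0xf936 ⇒ little 36 f9

f7f848fcb0dc36f9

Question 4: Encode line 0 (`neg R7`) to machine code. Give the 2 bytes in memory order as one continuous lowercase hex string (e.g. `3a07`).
80e3

line 0 (neg): pack op=0x1c:5|rd=7:4|pad=0:7 = 0xe380; little→ 80 e3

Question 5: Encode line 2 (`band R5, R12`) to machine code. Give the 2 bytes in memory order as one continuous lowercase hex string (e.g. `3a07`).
2. band fields op=0x1b:5|rd=5:4|rs=12:4|pad=0:3 → word dae0h → e0 da

e0da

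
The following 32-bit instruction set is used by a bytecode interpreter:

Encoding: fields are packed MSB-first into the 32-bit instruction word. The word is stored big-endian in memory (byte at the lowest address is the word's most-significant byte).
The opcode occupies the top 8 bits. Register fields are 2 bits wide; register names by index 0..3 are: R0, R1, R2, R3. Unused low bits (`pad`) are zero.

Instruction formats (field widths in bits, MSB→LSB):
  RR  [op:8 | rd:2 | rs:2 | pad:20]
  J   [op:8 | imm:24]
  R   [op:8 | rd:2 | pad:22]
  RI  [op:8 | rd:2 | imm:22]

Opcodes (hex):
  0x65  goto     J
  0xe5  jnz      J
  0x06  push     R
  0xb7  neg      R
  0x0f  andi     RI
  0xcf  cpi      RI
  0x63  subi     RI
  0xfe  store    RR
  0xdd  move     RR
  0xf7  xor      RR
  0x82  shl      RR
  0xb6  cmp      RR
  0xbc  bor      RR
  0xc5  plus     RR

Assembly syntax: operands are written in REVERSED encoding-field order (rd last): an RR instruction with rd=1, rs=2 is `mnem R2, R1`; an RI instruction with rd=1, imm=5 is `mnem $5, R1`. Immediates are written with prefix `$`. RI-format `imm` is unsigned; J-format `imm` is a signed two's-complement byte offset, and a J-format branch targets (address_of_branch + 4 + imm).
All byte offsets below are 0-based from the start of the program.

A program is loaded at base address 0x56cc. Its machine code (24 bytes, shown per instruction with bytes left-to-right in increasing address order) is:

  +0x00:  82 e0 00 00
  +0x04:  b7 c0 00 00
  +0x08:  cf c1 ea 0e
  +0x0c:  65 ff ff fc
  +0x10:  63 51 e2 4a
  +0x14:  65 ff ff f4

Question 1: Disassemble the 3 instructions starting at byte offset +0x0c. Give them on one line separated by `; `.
goto $-4; subi $1172042, R1; goto $-12

@+0c  big-endian(65 ff ff fc) = 0x65fffffc
  opcode bits[31:24]=0x65: goto/J
  imm: (w>>0)&0xffffff=0xfffffc (s24→-4) → $-4
@+10  big-endian(63 51 e2 4a) = 0x6351e24a
  opcode bits[31:24]=0x63: subi/RI
  rd: (w>>22)&0x3=0x1 → R1
  imm: (w>>0)&0x3fffff=0x11e24a → $1172042
@+14  big-endian(65 ff ff f4) = 0x65fffff4
  opcode bits[31:24]=0x65: goto/J
  imm: (w>>0)&0xffffff=0xfffff4 (s24→-12) → $-12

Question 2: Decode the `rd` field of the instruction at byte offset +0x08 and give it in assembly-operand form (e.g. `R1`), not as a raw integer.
off 0x08: read cf c1 ea 0e as big → 0xcfc1ea0e
  top 8b → 0xcf → cpi [RI]
  rd: (w>>22)&0x3=0x3 → R3
  imm: (w>>0)&0x3fffff=0x1ea0e → $125454

R3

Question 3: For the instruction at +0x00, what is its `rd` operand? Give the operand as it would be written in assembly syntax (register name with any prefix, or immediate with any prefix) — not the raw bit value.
R3

+0x00: 82 e0 00 00 ⇒ word 0x82e00000 (big)
  opcode bits[31:24]=0x82: shl/RR
  [23:22] rd=3 = R3
  [21:20] rs=2 = R2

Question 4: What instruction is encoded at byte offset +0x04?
+0x04: b7 c0 00 00 ⇒ word 0xb7c00000 (big)
  opcode bits[31:24]=0xb7: neg/R
  rd: (w>>22)&0x3=0x3 → R3

neg R3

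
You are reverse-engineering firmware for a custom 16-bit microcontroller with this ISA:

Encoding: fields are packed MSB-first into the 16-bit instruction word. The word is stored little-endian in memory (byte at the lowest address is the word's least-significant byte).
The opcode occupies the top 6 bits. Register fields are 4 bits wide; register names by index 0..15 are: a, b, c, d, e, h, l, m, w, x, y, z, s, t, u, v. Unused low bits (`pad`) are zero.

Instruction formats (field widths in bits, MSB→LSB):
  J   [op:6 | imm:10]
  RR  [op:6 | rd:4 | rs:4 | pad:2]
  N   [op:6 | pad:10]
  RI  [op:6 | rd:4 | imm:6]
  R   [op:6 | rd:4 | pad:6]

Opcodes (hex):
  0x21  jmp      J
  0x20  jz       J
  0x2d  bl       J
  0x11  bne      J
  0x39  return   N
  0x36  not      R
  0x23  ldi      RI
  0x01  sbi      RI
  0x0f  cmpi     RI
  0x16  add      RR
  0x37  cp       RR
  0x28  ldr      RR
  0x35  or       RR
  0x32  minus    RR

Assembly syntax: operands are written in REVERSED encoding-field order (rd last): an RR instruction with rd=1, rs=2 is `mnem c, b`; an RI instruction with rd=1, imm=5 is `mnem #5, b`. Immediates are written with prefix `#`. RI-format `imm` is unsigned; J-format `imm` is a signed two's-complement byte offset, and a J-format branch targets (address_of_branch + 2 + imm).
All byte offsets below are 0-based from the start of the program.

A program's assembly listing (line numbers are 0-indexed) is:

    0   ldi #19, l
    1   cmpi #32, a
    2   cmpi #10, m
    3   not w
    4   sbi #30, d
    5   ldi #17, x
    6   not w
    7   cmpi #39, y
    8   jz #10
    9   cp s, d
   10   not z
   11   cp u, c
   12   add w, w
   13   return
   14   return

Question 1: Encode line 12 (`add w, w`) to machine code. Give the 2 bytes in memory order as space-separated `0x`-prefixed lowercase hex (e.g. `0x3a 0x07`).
0x20 0x5a

line 12 (add): pack op=0x16:6|rd=8:4|rs=8:4|pad=0:2 = 0x5a20; little→ 20 5a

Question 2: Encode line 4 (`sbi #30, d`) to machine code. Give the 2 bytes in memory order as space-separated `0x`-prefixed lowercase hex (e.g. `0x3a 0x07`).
line 4 (sbi): pack op=0x1:6|rd=3:4|imm=30:6 = 0x04de; little→ de 04

0xde 0x04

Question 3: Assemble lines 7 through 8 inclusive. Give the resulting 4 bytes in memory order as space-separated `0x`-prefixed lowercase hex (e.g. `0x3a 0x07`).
0xa7 0x3e 0x0a 0x80

7. cmpi fields op=0xf:6|rd=10:4|imm=39:6 → word 3ea7h → a7 3e
8. jz fields op=0x20:6|imm=10:10 → word 800ah → 0a 80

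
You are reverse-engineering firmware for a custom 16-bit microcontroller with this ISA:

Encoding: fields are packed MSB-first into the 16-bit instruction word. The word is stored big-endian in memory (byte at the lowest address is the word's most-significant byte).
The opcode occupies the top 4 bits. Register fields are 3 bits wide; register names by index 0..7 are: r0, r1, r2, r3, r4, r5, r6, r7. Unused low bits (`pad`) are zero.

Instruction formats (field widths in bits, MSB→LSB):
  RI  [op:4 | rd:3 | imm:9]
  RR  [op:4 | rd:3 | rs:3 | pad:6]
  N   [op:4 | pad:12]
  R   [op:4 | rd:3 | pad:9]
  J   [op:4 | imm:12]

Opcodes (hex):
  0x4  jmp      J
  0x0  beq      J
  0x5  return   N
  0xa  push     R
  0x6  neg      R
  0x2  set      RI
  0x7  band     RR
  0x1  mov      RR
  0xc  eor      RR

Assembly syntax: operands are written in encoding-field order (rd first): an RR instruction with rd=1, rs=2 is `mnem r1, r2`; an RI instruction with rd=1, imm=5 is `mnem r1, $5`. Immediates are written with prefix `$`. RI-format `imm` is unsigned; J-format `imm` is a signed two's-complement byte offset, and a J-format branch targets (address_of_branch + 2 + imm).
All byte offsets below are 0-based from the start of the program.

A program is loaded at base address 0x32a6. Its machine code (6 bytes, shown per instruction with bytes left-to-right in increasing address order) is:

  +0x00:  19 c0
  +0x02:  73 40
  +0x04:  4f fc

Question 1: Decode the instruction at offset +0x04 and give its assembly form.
@+04  big-endian(4f fc) = 0x4ffc
  opcode bits[15:12]=0x4: jmp/J
  imm@[11:0]=0xffc (s12→-4) ⇒ $-4

jmp $-4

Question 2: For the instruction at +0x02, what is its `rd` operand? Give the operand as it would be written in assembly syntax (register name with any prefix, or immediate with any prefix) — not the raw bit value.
+0x02: 73 40 ⇒ word 0x7340 (big)
  opcode bits[15:12]=0x7: band/RR
  [11:9] rd=1 = r1
  [8:6] rs=5 = r5

r1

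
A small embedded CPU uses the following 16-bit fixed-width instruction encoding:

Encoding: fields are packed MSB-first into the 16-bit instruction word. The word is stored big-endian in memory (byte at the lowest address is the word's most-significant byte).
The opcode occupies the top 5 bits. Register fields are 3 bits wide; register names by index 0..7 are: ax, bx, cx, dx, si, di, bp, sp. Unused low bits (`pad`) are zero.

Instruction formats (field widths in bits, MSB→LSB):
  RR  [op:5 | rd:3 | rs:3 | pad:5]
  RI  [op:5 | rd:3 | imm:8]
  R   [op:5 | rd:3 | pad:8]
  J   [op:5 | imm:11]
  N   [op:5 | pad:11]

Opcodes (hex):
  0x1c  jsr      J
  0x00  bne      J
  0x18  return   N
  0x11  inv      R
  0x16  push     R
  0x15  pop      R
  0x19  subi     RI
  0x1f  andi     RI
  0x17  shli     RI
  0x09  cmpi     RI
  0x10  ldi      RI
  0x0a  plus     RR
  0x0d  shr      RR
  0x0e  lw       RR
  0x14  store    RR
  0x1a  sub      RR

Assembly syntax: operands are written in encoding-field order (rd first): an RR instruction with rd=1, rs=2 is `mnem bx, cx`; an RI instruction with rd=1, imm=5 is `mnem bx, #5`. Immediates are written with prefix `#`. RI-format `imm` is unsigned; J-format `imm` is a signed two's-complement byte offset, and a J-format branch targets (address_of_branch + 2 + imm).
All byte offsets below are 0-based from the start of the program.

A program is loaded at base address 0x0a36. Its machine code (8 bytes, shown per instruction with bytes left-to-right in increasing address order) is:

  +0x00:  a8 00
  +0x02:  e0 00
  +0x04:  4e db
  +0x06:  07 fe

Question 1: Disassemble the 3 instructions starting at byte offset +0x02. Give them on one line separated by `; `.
jsr #0; cmpi bp, #219; bne #-2

[02] e0 00 → 0xe000
  top 5b → 0x1c → jsr [J]
  [10:0] imm=0 = #0
[04] 4e db → 0x4edb
  top 5b → 0x9 → cmpi [RI]
  [10:8] rd=6 = bp
  [7:0] imm=219 = #219
[06] 07 fe → 0x07fe
  top 5b → 0x0 → bne [J]
  [10:0] imm=2046 (s11→-2) = #-2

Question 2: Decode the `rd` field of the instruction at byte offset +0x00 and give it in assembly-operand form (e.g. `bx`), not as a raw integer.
+0x00: a8 00 ⇒ word 0xa800 (big)
  op=0xa800>>11=0x15 ⇒ pop (R)
  rd: (w>>8)&0x7=0x0 → ax

ax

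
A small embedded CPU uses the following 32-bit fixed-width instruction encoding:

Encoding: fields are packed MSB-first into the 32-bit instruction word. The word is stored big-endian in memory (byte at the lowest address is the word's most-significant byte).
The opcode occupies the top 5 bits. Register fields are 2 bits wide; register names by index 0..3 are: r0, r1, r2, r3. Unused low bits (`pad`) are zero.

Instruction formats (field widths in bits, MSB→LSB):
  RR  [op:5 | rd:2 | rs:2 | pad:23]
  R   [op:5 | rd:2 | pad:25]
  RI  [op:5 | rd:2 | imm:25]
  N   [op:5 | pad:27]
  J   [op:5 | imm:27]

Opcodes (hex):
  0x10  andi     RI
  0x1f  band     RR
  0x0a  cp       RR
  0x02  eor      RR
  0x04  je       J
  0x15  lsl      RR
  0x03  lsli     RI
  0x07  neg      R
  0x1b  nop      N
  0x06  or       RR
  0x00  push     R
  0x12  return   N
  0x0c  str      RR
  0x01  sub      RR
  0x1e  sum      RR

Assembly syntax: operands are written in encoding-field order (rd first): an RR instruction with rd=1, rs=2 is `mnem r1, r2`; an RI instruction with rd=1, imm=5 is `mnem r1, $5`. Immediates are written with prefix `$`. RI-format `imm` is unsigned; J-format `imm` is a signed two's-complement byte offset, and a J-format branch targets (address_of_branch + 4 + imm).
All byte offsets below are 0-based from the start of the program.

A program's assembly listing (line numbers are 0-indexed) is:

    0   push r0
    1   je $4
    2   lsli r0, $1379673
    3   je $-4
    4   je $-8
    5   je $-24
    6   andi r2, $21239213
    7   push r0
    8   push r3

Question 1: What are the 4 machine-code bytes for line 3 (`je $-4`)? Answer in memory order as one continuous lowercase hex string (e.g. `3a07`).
3. je fields op=0x4:5|imm=-4:27 → word 27fffffch → 27 ff ff fc

27fffffc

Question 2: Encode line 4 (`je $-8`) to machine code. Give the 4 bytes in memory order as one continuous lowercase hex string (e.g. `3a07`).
L4: je op=0x4:5|imm=-8:27 ⇒ 0x27fffff8 ⇒ big 27 ff ff f8

27fffff8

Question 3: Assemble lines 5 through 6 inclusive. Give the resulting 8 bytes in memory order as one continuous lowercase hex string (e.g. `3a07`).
27ffffe8854415ad

5. je fields op=0x4:5|imm=-24:27 → word 27ffffe8h → 27 ff ff e8
6. andi fields op=0x10:5|rd=2:2|imm=21239213:25 → word 854415adh → 85 44 15 ad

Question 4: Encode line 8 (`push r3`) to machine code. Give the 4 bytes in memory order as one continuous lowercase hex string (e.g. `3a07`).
L8: push op=0x0:5|rd=3:2|pad=0:25 ⇒ 0x06000000 ⇒ big 06 00 00 00

06000000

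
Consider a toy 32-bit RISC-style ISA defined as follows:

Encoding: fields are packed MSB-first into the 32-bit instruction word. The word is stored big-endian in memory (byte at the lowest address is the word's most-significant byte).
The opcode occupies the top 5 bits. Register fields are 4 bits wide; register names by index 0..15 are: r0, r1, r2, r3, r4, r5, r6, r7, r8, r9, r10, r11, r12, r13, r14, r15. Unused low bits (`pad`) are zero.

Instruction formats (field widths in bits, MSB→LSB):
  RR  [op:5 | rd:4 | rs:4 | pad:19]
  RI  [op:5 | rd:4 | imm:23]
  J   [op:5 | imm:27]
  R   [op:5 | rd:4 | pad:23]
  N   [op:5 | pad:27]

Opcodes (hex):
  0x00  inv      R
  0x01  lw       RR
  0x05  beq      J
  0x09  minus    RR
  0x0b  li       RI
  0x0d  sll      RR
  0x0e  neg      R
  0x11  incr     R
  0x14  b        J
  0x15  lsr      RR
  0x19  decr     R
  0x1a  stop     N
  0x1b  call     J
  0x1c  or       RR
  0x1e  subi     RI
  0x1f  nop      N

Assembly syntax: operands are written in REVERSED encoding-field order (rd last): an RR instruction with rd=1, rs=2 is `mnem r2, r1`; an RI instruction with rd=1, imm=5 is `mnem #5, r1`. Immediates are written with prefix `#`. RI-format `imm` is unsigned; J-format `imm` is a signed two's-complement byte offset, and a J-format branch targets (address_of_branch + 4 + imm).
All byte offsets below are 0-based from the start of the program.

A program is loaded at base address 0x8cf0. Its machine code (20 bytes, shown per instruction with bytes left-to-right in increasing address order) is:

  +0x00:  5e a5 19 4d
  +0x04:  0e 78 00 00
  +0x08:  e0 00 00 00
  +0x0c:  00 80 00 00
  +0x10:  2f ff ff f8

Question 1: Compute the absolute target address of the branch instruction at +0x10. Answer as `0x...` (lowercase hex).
0x8cfc

off 0x10: read 2f ff ff f8 as big → 0x2ffffff8
  op=0x2ffffff8>>27=0x5 ⇒ beq (J)
  imm: (w>>0)&0x7ffffff=0x7fffff8 (s27→-8) → #-8
  target = base 0x8cf0 + off 0x10 + 4 + imm -8 = 0x8cfc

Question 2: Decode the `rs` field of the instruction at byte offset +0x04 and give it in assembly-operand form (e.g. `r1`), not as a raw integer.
r15

off 0x04: read 0e 78 00 00 as big → 0x0e780000
  opcode bits[31:27]=0x1: lw/RR
  [26:23] rd=12 = r12
  [22:19] rs=15 = r15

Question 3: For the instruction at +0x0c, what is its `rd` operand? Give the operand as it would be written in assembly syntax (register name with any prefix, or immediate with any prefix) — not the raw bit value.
r1

off 0x0c: read 00 80 00 00 as big → 0x00800000
  top 5b → 0x0 → inv [R]
  rd: (w>>23)&0xf=0x1 → r1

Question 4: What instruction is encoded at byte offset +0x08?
or r0, r0

[08] e0 00 00 00 → 0xe0000000
  op=0xe0000000>>27=0x1c ⇒ or (RR)
  [26:23] rd=0 = r0
  [22:19] rs=0 = r0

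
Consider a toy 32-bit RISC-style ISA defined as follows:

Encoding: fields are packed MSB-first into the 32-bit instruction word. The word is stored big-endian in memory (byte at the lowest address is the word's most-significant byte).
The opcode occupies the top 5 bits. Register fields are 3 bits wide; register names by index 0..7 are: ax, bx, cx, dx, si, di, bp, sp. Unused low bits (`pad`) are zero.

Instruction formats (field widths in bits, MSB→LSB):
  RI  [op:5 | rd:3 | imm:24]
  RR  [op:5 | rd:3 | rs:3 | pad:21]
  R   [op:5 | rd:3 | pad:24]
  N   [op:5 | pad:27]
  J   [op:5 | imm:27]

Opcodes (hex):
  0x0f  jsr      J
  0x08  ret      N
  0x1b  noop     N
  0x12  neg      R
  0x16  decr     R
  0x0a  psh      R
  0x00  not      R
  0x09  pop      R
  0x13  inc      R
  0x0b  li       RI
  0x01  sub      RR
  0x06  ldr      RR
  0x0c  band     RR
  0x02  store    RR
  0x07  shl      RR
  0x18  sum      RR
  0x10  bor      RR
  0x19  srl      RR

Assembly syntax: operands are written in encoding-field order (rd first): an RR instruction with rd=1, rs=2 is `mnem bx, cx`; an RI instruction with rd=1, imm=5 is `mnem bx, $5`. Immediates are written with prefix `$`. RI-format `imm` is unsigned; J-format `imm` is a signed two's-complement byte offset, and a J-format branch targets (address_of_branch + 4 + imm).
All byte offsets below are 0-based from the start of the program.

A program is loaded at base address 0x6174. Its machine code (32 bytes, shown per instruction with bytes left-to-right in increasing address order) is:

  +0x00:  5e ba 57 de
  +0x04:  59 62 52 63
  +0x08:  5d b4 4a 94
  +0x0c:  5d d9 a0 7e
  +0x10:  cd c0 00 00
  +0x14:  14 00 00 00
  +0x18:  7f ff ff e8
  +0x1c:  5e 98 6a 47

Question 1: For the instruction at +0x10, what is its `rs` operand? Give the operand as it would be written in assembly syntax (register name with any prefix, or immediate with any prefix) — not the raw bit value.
bp

off 0x10: read cd c0 00 00 as big → 0xcdc00000
  opcode bits[31:27]=0x19: srl/RR
  [26:24] rd=5 = di
  [23:21] rs=6 = bp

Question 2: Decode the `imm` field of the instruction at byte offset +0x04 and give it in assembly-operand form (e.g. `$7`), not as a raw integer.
$6443619

off 0x04: read 59 62 52 63 as big → 0x59625263
  opcode bits[31:27]=0xb: li/RI
  rd@[26:24]=0x1 ⇒ bx
  imm@[23:0]=0x625263 ⇒ $6443619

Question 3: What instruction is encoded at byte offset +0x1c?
li bp, $9988679

@+1c  big-endian(5e 98 6a 47) = 0x5e986a47
  top 5b → 0xb → li [RI]
  [26:24] rd=6 = bp
  [23:0] imm=9988679 = $9988679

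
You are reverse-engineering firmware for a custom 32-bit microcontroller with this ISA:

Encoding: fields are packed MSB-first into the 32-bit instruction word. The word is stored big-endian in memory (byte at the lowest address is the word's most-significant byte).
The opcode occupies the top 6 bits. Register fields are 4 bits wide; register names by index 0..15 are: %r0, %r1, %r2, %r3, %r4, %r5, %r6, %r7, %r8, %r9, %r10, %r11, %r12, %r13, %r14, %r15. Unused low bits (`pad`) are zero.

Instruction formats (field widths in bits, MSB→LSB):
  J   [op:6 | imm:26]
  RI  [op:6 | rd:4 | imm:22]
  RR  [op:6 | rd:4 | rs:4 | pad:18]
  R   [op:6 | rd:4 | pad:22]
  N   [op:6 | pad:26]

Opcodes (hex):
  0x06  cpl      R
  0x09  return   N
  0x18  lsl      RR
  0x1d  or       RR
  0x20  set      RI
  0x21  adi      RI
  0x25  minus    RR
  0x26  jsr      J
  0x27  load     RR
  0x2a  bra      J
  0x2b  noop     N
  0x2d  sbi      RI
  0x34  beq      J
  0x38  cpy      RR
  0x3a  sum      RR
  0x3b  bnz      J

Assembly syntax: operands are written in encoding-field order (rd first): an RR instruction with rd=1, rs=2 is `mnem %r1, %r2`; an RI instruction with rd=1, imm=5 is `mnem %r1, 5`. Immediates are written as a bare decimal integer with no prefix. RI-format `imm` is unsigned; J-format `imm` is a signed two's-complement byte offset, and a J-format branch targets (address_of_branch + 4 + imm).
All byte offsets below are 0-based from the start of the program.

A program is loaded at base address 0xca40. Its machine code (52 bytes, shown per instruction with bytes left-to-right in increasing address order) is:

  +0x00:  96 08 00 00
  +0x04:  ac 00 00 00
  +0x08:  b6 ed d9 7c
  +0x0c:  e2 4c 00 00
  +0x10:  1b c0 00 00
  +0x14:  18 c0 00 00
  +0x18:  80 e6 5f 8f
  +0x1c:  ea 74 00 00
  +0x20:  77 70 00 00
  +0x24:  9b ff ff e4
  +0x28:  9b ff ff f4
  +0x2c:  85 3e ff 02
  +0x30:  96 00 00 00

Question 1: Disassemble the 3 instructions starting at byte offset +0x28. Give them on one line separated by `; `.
jsr -12; adi %r4, 4128514; minus %r8, %r0

[28] 9b ff ff f4 → 0x9bfffff4
  op=0x9bfffff4>>26=0x26 ⇒ jsr (J)
  imm@[25:0]=0x3fffff4 (s26→-12) ⇒ -12
[2c] 85 3e ff 02 → 0x853eff02
  op=0x853eff02>>26=0x21 ⇒ adi (RI)
  rd@[25:22]=0x4 ⇒ %r4
  imm@[21:0]=0x3eff02 ⇒ 4128514
[30] 96 00 00 00 → 0x96000000
  op=0x96000000>>26=0x25 ⇒ minus (RR)
  rd@[25:22]=0x8 ⇒ %r8
  rs@[21:18]=0x0 ⇒ %r0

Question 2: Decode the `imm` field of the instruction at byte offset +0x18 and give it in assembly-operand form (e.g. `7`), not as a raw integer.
@+18  big-endian(80 e6 5f 8f) = 0x80e65f8f
  opcode bits[31:26]=0x20: set/RI
  rd: (w>>22)&0xf=0x3 → %r3
  imm: (w>>0)&0x3fffff=0x265f8f → 2514831

2514831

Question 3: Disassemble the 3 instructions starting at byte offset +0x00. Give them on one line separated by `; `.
minus %r8, %r2; noop; sbi %r11, 3004796

off 0x00: read 96 08 00 00 as big → 0x96080000
  opcode bits[31:26]=0x25: minus/RR
  rd@[25:22]=0x8 ⇒ %r8
  rs@[21:18]=0x2 ⇒ %r2
off 0x04: read ac 00 00 00 as big → 0xac000000
  opcode bits[31:26]=0x2b: noop/N
off 0x08: read b6 ed d9 7c as big → 0xb6edd97c
  opcode bits[31:26]=0x2d: sbi/RI
  rd@[25:22]=0xb ⇒ %r11
  imm@[21:0]=0x2dd97c ⇒ 3004796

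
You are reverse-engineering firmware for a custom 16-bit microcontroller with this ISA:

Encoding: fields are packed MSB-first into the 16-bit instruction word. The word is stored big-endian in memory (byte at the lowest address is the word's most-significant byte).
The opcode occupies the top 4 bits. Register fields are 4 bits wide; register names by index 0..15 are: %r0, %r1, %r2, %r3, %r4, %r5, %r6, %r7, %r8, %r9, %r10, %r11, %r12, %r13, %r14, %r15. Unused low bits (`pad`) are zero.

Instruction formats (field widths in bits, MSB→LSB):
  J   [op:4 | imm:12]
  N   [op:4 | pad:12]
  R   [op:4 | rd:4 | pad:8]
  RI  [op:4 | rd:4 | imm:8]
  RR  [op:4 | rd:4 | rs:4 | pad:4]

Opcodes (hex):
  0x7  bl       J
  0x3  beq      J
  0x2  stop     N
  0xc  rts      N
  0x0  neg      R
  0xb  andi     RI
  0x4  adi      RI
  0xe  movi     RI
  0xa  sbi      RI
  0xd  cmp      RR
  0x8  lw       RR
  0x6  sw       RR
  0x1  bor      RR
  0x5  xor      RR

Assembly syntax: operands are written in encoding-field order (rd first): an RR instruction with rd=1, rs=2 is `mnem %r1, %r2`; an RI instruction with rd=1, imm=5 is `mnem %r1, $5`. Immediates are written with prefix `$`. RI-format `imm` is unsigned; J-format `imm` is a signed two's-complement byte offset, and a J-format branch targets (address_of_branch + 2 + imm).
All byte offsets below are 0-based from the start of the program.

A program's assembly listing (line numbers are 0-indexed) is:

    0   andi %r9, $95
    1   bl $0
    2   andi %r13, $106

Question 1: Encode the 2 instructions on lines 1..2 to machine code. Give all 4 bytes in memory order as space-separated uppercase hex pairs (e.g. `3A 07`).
1. bl fields op=0x7:4|imm=0:12 → word 7000h → 70 00
2. andi fields op=0xb:4|rd=13:4|imm=106:8 → word bd6ah → bd 6a

70 00 BD 6A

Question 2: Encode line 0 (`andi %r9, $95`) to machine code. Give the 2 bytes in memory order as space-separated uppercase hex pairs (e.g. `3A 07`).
line 0 (andi): pack op=0xb:4|rd=9:4|imm=95:8 = 0xb95f; big→ b9 5f

B9 5F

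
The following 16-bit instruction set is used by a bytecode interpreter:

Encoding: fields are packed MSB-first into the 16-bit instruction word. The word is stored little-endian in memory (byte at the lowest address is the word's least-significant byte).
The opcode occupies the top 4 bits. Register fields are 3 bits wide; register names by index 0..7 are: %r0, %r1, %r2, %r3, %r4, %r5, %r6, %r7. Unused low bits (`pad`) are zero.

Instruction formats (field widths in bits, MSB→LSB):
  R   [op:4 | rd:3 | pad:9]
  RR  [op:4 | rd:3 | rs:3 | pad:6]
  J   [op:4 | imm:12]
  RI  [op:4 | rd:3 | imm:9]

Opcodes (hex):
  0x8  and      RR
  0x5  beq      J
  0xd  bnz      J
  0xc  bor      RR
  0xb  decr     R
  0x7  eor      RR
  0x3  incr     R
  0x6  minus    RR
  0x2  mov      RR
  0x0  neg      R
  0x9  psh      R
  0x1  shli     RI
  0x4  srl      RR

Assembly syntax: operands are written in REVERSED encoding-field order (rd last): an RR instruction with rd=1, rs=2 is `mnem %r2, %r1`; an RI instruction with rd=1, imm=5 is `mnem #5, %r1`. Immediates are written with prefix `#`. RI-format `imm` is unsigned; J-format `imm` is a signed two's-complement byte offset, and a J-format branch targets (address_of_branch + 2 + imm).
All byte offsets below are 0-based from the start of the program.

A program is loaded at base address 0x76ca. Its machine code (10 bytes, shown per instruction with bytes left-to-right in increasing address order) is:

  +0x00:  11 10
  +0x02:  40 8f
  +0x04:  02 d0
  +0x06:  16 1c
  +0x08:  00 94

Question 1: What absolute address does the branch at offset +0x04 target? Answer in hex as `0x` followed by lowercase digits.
0x76d2

[04] 02 d0 → 0xd002
  op=0xd002>>12=0xd ⇒ bnz (J)
  imm: (w>>0)&0xfff=0x2 → #2
  target = base 0x76ca + off 0x04 + 2 + imm 2 = 0x76d2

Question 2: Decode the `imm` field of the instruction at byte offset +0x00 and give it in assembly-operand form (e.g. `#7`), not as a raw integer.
[00] 11 10 → 0x1011
  opcode bits[15:12]=0x1: shli/RI
  [11:9] rd=0 = %r0
  [8:0] imm=17 = #17

#17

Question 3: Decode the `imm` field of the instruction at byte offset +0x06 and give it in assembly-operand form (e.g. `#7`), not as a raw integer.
off 0x06: read 16 1c as little → 0x1c16
  op=0x1c16>>12=0x1 ⇒ shli (RI)
  rd@[11:9]=0x6 ⇒ %r6
  imm@[8:0]=0x16 ⇒ #22

#22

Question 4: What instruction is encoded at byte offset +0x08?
[08] 00 94 → 0x9400
  top 4b → 0x9 → psh [R]
  rd: (w>>9)&0x7=0x2 → %r2

psh %r2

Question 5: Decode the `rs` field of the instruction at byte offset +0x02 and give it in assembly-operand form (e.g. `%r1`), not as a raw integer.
%r5

[02] 40 8f → 0x8f40
  op=0x8f40>>12=0x8 ⇒ and (RR)
  rd@[11:9]=0x7 ⇒ %r7
  rs@[8:6]=0x5 ⇒ %r5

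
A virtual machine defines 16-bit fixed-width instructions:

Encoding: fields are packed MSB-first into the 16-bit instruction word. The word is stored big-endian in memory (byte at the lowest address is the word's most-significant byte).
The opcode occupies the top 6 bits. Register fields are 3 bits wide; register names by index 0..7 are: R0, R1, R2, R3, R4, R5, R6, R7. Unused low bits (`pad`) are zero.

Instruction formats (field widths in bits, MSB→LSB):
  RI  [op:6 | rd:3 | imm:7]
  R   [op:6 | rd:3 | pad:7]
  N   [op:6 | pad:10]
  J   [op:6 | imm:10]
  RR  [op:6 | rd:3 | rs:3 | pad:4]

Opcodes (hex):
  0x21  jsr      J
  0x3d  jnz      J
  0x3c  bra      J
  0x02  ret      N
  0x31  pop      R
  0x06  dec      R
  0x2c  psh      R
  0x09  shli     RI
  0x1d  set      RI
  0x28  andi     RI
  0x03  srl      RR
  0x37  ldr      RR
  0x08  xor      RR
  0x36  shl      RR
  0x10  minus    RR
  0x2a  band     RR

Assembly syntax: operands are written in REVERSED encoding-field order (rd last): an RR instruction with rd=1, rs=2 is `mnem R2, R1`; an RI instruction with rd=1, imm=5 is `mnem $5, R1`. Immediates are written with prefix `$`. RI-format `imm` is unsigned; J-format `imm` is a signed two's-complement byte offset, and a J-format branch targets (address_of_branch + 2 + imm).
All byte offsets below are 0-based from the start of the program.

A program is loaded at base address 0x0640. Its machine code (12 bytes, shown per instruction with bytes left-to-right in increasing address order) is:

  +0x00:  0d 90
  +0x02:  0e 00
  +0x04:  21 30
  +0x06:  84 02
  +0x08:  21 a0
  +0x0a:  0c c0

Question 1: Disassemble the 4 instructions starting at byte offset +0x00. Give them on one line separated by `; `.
off 0x00: read 0d 90 as big → 0x0d90
  opcode bits[15:10]=0x3: srl/RR
  rd: (w>>7)&0x7=0x3 → R3
  rs: (w>>4)&0x7=0x1 → R1
off 0x02: read 0e 00 as big → 0x0e00
  opcode bits[15:10]=0x3: srl/RR
  rd: (w>>7)&0x7=0x4 → R4
  rs: (w>>4)&0x7=0x0 → R0
off 0x04: read 21 30 as big → 0x2130
  opcode bits[15:10]=0x8: xor/RR
  rd: (w>>7)&0x7=0x2 → R2
  rs: (w>>4)&0x7=0x3 → R3
off 0x06: read 84 02 as big → 0x8402
  opcode bits[15:10]=0x21: jsr/J
  imm: (w>>0)&0x3ff=0x2 → $2

srl R1, R3; srl R0, R4; xor R3, R2; jsr $2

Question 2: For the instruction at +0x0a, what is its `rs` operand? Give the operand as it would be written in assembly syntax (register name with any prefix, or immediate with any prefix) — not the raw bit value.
R4

off 0x0a: read 0c c0 as big → 0x0cc0
  top 6b → 0x3 → srl [RR]
  rd: (w>>7)&0x7=0x1 → R1
  rs: (w>>4)&0x7=0x4 → R4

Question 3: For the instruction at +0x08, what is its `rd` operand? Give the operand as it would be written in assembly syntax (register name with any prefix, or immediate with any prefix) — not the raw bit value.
@+08  big-endian(21 a0) = 0x21a0
  op=0x21a0>>10=0x8 ⇒ xor (RR)
  [9:7] rd=3 = R3
  [6:4] rs=2 = R2

R3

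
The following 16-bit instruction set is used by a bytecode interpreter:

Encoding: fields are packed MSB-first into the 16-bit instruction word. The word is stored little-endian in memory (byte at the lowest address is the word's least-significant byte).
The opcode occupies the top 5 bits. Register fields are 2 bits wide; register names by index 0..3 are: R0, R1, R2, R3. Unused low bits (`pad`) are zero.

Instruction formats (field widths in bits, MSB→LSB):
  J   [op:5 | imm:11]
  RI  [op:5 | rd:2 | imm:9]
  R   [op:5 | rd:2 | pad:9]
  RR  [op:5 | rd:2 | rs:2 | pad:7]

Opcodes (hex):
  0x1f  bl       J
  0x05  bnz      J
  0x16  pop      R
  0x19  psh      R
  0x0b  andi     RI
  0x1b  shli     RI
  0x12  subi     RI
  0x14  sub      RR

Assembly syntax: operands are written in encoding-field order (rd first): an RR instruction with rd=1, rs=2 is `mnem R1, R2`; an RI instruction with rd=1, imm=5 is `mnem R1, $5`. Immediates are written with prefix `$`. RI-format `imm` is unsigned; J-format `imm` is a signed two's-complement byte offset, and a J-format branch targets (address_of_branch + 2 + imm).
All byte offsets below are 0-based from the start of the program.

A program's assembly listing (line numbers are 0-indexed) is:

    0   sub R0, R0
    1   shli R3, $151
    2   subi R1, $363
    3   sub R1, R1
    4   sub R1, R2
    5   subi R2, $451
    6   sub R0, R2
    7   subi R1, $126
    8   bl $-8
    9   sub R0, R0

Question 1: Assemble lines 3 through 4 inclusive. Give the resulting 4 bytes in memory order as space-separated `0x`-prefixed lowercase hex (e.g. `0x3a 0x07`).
0x80 0xa2 0x00 0xa3

3. sub fields op=0x14:5|rd=1:2|rs=1:2|pad=0:7 → word a280h → 80 a2
4. sub fields op=0x14:5|rd=1:2|rs=2:2|pad=0:7 → word a300h → 00 a3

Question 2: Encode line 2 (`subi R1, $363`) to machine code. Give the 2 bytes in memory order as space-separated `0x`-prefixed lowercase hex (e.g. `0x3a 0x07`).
0x6b 0x93

line 2 (subi): pack op=0x12:5|rd=1:2|imm=363:9 = 0x936b; little→ 6b 93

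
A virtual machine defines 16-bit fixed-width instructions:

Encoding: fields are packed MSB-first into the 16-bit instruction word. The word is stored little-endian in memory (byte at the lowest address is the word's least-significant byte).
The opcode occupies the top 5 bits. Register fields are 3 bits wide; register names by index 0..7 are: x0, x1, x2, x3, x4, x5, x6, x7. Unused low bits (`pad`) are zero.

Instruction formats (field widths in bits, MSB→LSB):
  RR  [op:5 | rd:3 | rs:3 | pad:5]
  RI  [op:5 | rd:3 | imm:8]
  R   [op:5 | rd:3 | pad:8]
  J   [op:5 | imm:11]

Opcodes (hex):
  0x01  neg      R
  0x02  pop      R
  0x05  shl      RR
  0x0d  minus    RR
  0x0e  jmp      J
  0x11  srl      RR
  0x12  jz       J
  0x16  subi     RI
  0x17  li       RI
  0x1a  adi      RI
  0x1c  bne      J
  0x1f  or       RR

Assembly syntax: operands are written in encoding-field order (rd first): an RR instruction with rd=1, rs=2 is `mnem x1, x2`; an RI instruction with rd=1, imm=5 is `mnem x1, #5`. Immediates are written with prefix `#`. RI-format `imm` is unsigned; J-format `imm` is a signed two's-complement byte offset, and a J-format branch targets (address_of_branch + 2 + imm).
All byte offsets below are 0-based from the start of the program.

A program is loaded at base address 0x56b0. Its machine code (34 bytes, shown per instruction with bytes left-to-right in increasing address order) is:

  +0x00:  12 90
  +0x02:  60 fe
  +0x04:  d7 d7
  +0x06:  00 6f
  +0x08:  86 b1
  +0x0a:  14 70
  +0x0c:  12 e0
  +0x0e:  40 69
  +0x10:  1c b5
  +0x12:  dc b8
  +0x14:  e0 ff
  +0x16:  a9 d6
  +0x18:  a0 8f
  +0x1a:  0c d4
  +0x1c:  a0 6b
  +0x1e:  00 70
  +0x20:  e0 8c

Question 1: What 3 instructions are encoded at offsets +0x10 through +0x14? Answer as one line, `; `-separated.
@+10  little-endian(1c b5) = 0xb51c
  op=0xb51c>>11=0x16 ⇒ subi (RI)
  rd: (w>>8)&0x7=0x5 → x5
  imm: (w>>0)&0xff=0x1c → #28
@+12  little-endian(dc b8) = 0xb8dc
  op=0xb8dc>>11=0x17 ⇒ li (RI)
  rd: (w>>8)&0x7=0x0 → x0
  imm: (w>>0)&0xff=0xdc → #220
@+14  little-endian(e0 ff) = 0xffe0
  op=0xffe0>>11=0x1f ⇒ or (RR)
  rd: (w>>8)&0x7=0x7 → x7
  rs: (w>>5)&0x7=0x7 → x7

subi x5, #28; li x0, #220; or x7, x7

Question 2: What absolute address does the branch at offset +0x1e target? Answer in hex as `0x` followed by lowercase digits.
off 0x1e: read 00 70 as little → 0x7000
  opcode bits[15:11]=0xe: jmp/J
  imm: (w>>0)&0x7ff=0x0 → #0
  target = base 0x56b0 + off 0x1e + 2 + imm 0 = 0x56d0

0x56d0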